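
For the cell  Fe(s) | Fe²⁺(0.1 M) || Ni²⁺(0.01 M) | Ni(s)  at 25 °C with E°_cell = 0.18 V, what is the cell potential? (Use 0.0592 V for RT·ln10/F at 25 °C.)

Balancing electrons gives n = 2; the reaction quotient is Q = [Fe²⁺]/[Ni²⁺] = 10.0.
At 25 °C, E = E° − (0.0592/n) log Q = 0.18 − (0.0592/2)(1.000) = 0.180 − 0.030 = 0.150 V.

0.150 V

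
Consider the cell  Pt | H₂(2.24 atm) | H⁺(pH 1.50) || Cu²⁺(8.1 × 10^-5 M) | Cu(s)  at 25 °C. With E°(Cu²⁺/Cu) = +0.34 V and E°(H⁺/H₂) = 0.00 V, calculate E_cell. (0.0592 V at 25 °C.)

0.32 V

The Cu²⁺/Cu couple is the cathode, so E°_cell = 0.34 V; n = 2.
[H⁺] = 10^(−1.50) = 0.032 M, and Q = [H⁺]^2 / ([Cu²⁺]·P(H₂)) = 5.51.
E = E° − (0.0592/2) log Q = 0.34 − (0.0592/2)(0.741) = 0.318 V.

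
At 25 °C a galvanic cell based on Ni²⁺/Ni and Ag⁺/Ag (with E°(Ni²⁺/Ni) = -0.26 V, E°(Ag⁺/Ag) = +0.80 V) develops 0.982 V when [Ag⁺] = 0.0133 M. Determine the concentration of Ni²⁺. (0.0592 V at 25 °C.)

From the Nernst equation, log Q = n(E° − E)/0.0592 = 2(1.06 − 0.982)/0.0592 = 2.635, so Q = 432.
With Q = [Ni²⁺]/[Ag⁺]^2 and the known concentrations, [Ni²⁺] in the numerator gives [Ni²⁺] = 0.076 M.

0.076 M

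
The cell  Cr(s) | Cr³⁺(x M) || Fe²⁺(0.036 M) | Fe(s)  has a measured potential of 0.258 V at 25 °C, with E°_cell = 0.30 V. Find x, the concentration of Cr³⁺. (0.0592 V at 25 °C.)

0.92 M

From the Nernst equation, log Q = n(E° − E)/0.0592 = 6(0.30 − 0.258)/0.0592 = 4.257, so Q = 1.81 × 10^4.
With Q = [Cr³⁺]^2/[Fe²⁺]^3 and the known concentrations, [Cr³⁺]^2 in the numerator gives [Cr³⁺] = 0.92 M.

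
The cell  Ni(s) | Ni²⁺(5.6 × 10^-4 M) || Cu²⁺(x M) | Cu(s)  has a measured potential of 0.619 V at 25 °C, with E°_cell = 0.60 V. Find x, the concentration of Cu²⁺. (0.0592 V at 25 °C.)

From the Nernst equation, log Q = n(E° − E)/0.0592 = 2(0.60 − 0.619)/0.0592 = -0.642, so Q = 0.228.
With Q = [Ni²⁺]/[Cu²⁺] and the known concentrations, [Cu²⁺] in the denominator gives [Cu²⁺] = 0.0025 M.

0.0025 M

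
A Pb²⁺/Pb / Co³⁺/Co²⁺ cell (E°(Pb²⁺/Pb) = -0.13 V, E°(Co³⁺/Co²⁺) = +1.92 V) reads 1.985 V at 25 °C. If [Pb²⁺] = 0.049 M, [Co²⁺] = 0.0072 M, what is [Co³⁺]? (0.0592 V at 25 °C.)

1.3 × 10^-4 M

From the Nernst equation, log Q = n(E° − E)/0.0592 = 2(2.05 − 1.985)/0.0592 = 2.196, so Q = 157.
With Q = [Pb²⁺]·[Co²⁺]^2/[Co³⁺]^2 and the known concentrations, [Co³⁺]^2 in the denominator gives [Co³⁺] = 1.3 × 10^-4 M.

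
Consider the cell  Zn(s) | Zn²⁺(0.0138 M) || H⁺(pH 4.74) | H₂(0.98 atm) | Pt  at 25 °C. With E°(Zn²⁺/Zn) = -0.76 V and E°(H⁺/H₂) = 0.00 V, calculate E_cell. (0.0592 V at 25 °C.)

The hydrogen couple is the cathode, so E°_cell = 0.76 V; n = 2.
[H⁺] = 10^(−4.74) = 1.8 × 10^-5 M, and Q = [Zn²⁺]·P(H₂) / [H⁺]^2 = 4.08 × 10^7.
E = E° − (0.0592/2) log Q = 0.76 − (0.0592/2)(7.611) = 0.535 V.

0.53 V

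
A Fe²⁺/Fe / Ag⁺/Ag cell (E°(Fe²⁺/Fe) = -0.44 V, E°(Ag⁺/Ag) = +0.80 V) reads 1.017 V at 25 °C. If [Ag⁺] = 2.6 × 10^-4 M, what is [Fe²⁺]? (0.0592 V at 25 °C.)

2.3 M

From the Nernst equation, log Q = n(E° − E)/0.0592 = 2(1.24 − 1.017)/0.0592 = 7.534, so Q = 3.42 × 10^7.
With Q = [Fe²⁺]/[Ag⁺]^2 and the known concentrations, [Fe²⁺] in the numerator gives [Fe²⁺] = 2.3 M.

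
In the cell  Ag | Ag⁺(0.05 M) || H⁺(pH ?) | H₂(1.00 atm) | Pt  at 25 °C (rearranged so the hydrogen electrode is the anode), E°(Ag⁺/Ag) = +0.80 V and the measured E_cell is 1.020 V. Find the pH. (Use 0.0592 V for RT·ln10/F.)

E°_cell = 0.80 V and n = 2.
log Q = n(E° − E)/0.0592 = 2×(0.80 − 1.020)/0.0592 = -7.432.
With Q = [H⁺]^2 / ([Ag⁺]^2·P(H₂)), solving for [H⁺] gives log[H⁺] = -5.017, so pH = 5.02.

pH = 5.02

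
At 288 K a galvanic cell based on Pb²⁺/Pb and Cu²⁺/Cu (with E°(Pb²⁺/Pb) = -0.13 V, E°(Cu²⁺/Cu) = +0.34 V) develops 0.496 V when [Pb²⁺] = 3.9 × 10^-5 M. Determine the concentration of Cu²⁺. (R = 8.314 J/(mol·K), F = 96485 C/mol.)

3.2 × 10^-4 M

From the Nernst equation, ln Q = nF(E° − E)/RT = 2×96485×(0.47 − 0.496)/(8.314×288) = -2.095, so Q = 0.123.
With Q = [Pb²⁺]/[Cu²⁺] and the known concentrations, [Cu²⁺] in the denominator gives [Cu²⁺] = 3.2 × 10^-4 M.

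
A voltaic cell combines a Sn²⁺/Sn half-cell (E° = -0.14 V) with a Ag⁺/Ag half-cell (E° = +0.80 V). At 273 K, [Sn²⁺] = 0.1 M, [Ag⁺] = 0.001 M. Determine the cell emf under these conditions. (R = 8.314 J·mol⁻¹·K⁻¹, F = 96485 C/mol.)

The Ag⁺/Ag couple has the higher reduction potential and acts as the cathode, so E°_cell = +0.80 − (-0.14) = 0.94 V.
Balancing electrons gives n = 2; the reaction quotient is Q = [Sn²⁺]/[Ag⁺]^2 = 1 × 10^5.
E = E° − (RT/nF) ln Q = 0.94 − (8.314×273)/(2×96485) × (11.513) = 0.940 − 0.135 = 0.805 V.

0.805 V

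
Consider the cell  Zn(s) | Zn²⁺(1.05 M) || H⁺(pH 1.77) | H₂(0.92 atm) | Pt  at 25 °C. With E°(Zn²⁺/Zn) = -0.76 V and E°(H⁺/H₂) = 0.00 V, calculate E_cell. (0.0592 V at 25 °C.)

The hydrogen couple is the cathode, so E°_cell = 0.76 V; n = 2.
[H⁺] = 10^(−1.77) = 0.017 M, and Q = [Zn²⁺]·P(H₂) / [H⁺]^2 = 3350.
E = E° − (0.0592/2) log Q = 0.76 − (0.0592/2)(3.525) = 0.656 V.

0.66 V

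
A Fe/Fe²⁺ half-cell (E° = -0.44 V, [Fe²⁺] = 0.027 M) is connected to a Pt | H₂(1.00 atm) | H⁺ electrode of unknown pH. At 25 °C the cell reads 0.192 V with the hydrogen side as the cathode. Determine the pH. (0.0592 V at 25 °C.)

pH = 4.97

E°_cell = 0.44 V and n = 2.
log Q = n(E° − E)/0.0592 = 2×(0.44 − 0.192)/0.0592 = 8.378.
With Q = [Fe²⁺]·P(H₂) / [H⁺]^2, solving for [H⁺] gives log[H⁺] = -4.974, so pH = 4.97.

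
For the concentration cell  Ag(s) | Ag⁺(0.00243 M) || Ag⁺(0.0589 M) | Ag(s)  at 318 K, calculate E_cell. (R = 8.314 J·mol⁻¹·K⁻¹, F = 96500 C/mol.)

Both half-cells are Ag⁺/Ag, so E°_cell = 0. The concentrated side is the cathode; the cell reaction moves Ag⁺ from high to low concentration with n = 1.
Q = [Ag⁺]_dilute/[Ag⁺]_conc = 0.00243/0.0589 = 0.0413.
E = 0 − (RT/nF) ln Q = −((8.314×318)/(1×96500))(-3.188) = 0.0873 V.

0.087 V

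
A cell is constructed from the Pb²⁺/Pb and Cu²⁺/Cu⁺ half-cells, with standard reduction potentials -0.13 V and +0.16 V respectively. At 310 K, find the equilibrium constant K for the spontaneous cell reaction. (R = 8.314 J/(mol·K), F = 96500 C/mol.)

E°_cell = +0.16 − (-0.13) = 0.29 V, with n = 2 electrons transferred.
At equilibrium E = 0, so the Nernst equation gives ln K = nFE°/RT = (2)(96500)(0.29)/((8.314)(310)) = 21.72.
K = e^21.72 = 2.7 × 10^9.

2.7 × 10^9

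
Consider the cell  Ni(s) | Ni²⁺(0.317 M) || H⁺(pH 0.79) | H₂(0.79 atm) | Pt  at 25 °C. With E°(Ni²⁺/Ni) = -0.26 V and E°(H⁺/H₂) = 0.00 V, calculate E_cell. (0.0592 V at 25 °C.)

The hydrogen couple is the cathode, so E°_cell = 0.26 V; n = 2.
[H⁺] = 10^(−0.79) = 0.16 M, and Q = [Ni²⁺]·P(H₂) / [H⁺]^2 = 9.52.
E = E° − (0.0592/2) log Q = 0.26 − (0.0592/2)(0.979) = 0.231 V.

0.23 V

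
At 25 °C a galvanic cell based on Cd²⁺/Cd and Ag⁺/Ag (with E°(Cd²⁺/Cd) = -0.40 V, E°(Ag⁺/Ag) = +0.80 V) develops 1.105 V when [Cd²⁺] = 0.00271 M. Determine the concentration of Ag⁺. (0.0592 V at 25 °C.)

From the Nernst equation, log Q = n(E° − E)/0.0592 = 2(1.20 − 1.105)/0.0592 = 3.209, so Q = 1620.
With Q = [Cd²⁺]/[Ag⁺]^2 and the known concentrations, [Ag⁺]^2 in the denominator gives [Ag⁺] = 0.0013 M.

0.0013 M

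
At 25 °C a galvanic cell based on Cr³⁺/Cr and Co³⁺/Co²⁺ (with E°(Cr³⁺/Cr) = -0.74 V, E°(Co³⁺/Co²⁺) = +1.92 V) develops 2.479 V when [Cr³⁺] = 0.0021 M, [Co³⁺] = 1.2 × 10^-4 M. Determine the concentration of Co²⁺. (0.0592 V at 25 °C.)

From the Nernst equation, log Q = n(E° − E)/0.0592 = 3(2.66 − 2.479)/0.0592 = 9.172, so Q = 1.49 × 10^9.
With Q = [Cr³⁺]·[Co²⁺]^3/[Co³⁺]^3 and the known concentrations, [Co²⁺]^3 in the numerator gives [Co²⁺] = 1.1 M.

1.1 M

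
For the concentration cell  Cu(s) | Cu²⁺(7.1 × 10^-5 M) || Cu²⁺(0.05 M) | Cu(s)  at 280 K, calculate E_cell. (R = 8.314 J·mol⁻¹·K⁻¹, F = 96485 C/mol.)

Both half-cells are Cu²⁺/Cu, so E°_cell = 0. The concentrated side is the cathode; the cell reaction moves Cu²⁺ from high to low concentration with n = 2.
Q = [Cu²⁺]_dilute/[Cu²⁺]_conc = 7.1 × 10^-5/0.05 = 0.00142.
E = 0 − (RT/nF) ln Q = −((8.314×280)/(2×96485))(-6.557) = 0.0791 V.

0.079 V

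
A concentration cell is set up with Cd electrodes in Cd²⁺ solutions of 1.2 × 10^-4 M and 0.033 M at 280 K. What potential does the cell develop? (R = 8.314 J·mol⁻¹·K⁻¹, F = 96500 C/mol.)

Both half-cells are Cd²⁺/Cd, so E°_cell = 0. The concentrated side is the cathode; the cell reaction moves Cd²⁺ from high to low concentration with n = 2.
Q = [Cd²⁺]_dilute/[Cd²⁺]_conc = 1.2 × 10^-4/0.033 = 0.00364.
E = 0 − (RT/nF) ln Q = −((8.314×280)/(2×96500))(-5.617) = 0.0678 V.

0.068 V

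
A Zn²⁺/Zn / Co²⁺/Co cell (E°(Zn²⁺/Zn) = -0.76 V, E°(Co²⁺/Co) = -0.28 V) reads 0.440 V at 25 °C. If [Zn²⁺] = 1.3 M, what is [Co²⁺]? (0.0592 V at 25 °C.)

From the Nernst equation, log Q = n(E° − E)/0.0592 = 2(0.48 − 0.440)/0.0592 = 1.351, so Q = 22.5.
With Q = [Zn²⁺]/[Co²⁺] and the known concentrations, [Co²⁺] in the denominator gives [Co²⁺] = 0.058 M.

0.058 M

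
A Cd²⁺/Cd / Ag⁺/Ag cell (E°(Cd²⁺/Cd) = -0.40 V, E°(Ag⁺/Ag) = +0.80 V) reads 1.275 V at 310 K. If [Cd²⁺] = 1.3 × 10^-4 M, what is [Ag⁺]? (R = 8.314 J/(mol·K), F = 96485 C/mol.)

From the Nernst equation, ln Q = nF(E° − E)/RT = 2×96485×(1.20 − 1.275)/(8.314×310) = -5.615, so Q = 0.00364.
With Q = [Cd²⁺]/[Ag⁺]^2 and the known concentrations, [Ag⁺]^2 in the denominator gives [Ag⁺] = 0.19 M.

0.19 M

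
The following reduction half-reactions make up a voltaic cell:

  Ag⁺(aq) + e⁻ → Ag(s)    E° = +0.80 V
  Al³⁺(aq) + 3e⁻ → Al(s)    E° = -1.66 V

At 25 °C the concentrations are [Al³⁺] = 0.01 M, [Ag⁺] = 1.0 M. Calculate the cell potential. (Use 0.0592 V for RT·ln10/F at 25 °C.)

The Ag⁺/Ag couple has the higher reduction potential and acts as the cathode, so E°_cell = +0.80 − (-1.66) = 2.46 V.
Balancing electrons gives n = 3; the reaction quotient is Q = [Al³⁺]/[Ag⁺]^3 = 0.0100.
At 25 °C, E = E° − (0.0592/n) log Q = 2.46 − (0.0592/3)(-2.000) = 2.460 + 0.039 = 2.499 V.

2.50 V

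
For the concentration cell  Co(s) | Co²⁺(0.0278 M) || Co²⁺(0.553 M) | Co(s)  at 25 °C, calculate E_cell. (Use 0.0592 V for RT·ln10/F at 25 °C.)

Both half-cells are Co²⁺/Co, so E°_cell = 0. The concentrated side is the cathode; the cell reaction moves Co²⁺ from high to low concentration with n = 2.
Q = [Co²⁺]_dilute/[Co²⁺]_conc = 0.0278/0.553 = 0.0503.
E = 0 − (0.0592/2) log Q = −(0.0592/2)(-1.299) = 0.0385 V.

0.038 V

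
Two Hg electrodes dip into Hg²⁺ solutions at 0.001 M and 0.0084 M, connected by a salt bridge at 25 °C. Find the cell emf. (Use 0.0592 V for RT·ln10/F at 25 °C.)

0.027 V

Both half-cells are Hg²⁺/Hg, so E°_cell = 0. The concentrated side is the cathode; the cell reaction moves Hg²⁺ from high to low concentration with n = 2.
Q = [Hg²⁺]_dilute/[Hg²⁺]_conc = 0.001/0.0084 = 0.119.
E = 0 − (0.0592/2) log Q = −(0.0592/2)(-0.924) = 0.0274 V.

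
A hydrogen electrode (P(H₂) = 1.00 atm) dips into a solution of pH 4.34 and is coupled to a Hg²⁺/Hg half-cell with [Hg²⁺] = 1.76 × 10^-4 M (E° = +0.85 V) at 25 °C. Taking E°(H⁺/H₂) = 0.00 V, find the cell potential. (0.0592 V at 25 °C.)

The Hg²⁺/Hg couple is the cathode, so E°_cell = 0.85 V; n = 2.
[H⁺] = 10^(−4.34) = 4.6 × 10^-5 M, and Q = [H⁺]^2 / ([Hg²⁺]·P(H₂)) = 1.19 × 10^-5.
E = E° − (0.0592/2) log Q = 0.85 − (0.0592/2)(-4.926) = 0.996 V.

1.00 V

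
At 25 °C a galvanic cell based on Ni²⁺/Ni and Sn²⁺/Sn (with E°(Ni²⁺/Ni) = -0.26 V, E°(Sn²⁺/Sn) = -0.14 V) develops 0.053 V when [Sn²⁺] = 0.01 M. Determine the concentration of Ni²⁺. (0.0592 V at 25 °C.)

From the Nernst equation, log Q = n(E° − E)/0.0592 = 2(0.12 − 0.053)/0.0592 = 2.264, so Q = 183.
With Q = [Ni²⁺]/[Sn²⁺] and the known concentrations, [Ni²⁺] in the numerator gives [Ni²⁺] = 1.8 M.

1.8 M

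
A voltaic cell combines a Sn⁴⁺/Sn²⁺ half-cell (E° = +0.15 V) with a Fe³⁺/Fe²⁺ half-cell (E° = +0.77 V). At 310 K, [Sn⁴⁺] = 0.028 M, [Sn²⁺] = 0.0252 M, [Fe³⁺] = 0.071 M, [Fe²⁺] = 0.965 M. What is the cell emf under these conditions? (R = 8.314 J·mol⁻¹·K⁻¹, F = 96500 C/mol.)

0.549 V

The Fe³⁺/Fe²⁺ couple has the higher reduction potential and acts as the cathode, so E°_cell = +0.77 − (+0.15) = 0.62 V.
Balancing electrons gives n = 2; the reaction quotient is Q = [Sn⁴⁺]·[Fe²⁺]^2/([Sn²⁺]·[Fe³⁺]^2) = 205.
E = E° − (RT/nF) ln Q = 0.62 − (8.314×310)/(2×96500) × (5.324) = 0.620 − 0.071 = 0.549 V.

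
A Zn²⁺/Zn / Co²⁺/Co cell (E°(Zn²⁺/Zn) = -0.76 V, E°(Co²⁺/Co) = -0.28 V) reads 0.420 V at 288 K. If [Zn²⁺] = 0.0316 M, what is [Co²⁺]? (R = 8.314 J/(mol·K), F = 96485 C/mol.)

2.5 × 10^-4 M

From the Nernst equation, ln Q = nF(E° − E)/RT = 2×96485×(0.48 − 0.420)/(8.314×288) = 4.835, so Q = 126.
With Q = [Zn²⁺]/[Co²⁺] and the known concentrations, [Co²⁺] in the denominator gives [Co²⁺] = 2.5 × 10^-4 M.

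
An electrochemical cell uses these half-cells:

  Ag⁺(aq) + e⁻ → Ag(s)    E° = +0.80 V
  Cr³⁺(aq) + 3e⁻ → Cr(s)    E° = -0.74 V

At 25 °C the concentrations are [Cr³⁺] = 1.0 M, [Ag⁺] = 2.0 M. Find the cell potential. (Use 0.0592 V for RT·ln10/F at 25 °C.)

The Ag⁺/Ag couple has the higher reduction potential and acts as the cathode, so E°_cell = +0.80 − (-0.74) = 1.54 V.
Balancing electrons gives n = 3; the reaction quotient is Q = [Cr³⁺]/[Ag⁺]^3 = 0.125.
At 25 °C, E = E° − (0.0592/n) log Q = 1.54 − (0.0592/3)(-0.903) = 1.540 + 0.018 = 1.558 V.

1.56 V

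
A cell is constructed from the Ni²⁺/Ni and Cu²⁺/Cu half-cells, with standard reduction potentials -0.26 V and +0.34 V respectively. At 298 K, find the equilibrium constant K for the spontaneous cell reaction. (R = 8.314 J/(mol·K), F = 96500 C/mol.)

E°_cell = +0.34 − (-0.26) = 0.60 V, with n = 2 electrons transferred.
At equilibrium E = 0, so the Nernst equation gives ln K = nFE°/RT = (2)(96500)(0.60)/((8.314)(298)) = 46.74.
K = e^46.74 = 2 × 10^20.

2 × 10^20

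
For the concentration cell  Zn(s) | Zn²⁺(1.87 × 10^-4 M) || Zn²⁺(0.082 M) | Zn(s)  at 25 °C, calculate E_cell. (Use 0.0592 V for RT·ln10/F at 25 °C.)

0.078 V

Both half-cells are Zn²⁺/Zn, so E°_cell = 0. The concentrated side is the cathode; the cell reaction moves Zn²⁺ from high to low concentration with n = 2.
Q = [Zn²⁺]_dilute/[Zn²⁺]_conc = 1.87 × 10^-4/0.082 = 0.00228.
E = 0 − (0.0592/2) log Q = −(0.0592/2)(-2.642) = 0.0782 V.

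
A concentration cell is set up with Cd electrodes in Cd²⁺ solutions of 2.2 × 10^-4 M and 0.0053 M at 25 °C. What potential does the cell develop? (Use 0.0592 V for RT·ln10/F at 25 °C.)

Both half-cells are Cd²⁺/Cd, so E°_cell = 0. The concentrated side is the cathode; the cell reaction moves Cd²⁺ from high to low concentration with n = 2.
Q = [Cd²⁺]_dilute/[Cd²⁺]_conc = 2.2 × 10^-4/0.0053 = 0.0415.
E = 0 − (0.0592/2) log Q = −(0.0592/2)(-1.382) = 0.0409 V.

0.041 V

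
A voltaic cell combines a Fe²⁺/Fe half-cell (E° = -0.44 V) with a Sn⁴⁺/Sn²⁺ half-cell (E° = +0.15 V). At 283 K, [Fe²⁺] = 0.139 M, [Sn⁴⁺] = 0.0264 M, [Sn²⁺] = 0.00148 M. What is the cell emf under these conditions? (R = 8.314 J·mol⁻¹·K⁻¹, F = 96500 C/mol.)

The Sn⁴⁺/Sn²⁺ couple has the higher reduction potential and acts as the cathode, so E°_cell = +0.15 − (-0.44) = 0.59 V.
Balancing electrons gives n = 2; the reaction quotient is Q = [Fe²⁺]·[Sn²⁺]/[Sn⁴⁺] = 0.00779.
E = E° − (RT/nF) ln Q = 0.59 − (8.314×283)/(2×96500) × (-4.855) = 0.590 + 0.059 = 0.649 V.

0.649 V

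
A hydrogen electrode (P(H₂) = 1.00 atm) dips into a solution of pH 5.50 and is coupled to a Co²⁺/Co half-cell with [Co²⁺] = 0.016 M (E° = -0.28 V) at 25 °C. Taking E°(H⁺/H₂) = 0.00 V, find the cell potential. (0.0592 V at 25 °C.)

0.008 V

The hydrogen couple is the cathode, so E°_cell = 0.28 V; n = 2.
[H⁺] = 10^(−5.50) = 3.2 × 10^-6 M, and Q = [Co²⁺]·P(H₂) / [H⁺]^2 = 1.6 × 10^9.
E = E° − (0.0592/2) log Q = 0.28 − (0.0592/2)(9.204) = 0.008 V.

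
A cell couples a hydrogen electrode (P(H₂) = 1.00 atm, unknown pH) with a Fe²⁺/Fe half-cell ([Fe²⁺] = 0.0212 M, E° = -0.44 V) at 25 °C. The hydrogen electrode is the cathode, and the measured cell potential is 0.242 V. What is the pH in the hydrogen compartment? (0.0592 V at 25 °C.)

pH = 4.18

E°_cell = 0.44 V and n = 2.
log Q = n(E° − E)/0.0592 = 2×(0.44 − 0.242)/0.0592 = 6.689.
With Q = [Fe²⁺]·P(H₂) / [H⁺]^2, solving for [H⁺] gives log[H⁺] = -4.181, so pH = 4.18.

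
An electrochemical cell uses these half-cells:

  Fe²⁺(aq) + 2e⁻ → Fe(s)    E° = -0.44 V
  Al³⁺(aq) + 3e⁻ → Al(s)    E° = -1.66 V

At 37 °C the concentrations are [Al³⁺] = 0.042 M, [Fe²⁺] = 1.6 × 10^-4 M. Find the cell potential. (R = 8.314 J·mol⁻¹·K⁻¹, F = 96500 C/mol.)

The Fe²⁺/Fe couple has the higher reduction potential and acts as the cathode, so E°_cell = -0.44 − (-1.66) = 1.22 V.
Balancing electrons gives n = 6; the reaction quotient is Q = [Al³⁺]^2/[Fe²⁺]^3 = 4.31 × 10^8.
E = E° − (RT/nF) ln Q = 1.22 − (8.314×310)/(6×96500) × (19.881) = 1.220 − 0.088 = 1.132 V.

1.13 V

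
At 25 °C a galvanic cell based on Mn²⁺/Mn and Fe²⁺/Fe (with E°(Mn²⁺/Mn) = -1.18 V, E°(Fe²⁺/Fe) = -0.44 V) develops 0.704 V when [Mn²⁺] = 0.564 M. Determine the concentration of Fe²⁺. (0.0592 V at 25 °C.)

From the Nernst equation, log Q = n(E° − E)/0.0592 = 2(0.74 − 0.704)/0.0592 = 1.216, so Q = 16.5.
With Q = [Mn²⁺]/[Fe²⁺] and the known concentrations, [Fe²⁺] in the denominator gives [Fe²⁺] = 0.034 M.

0.034 M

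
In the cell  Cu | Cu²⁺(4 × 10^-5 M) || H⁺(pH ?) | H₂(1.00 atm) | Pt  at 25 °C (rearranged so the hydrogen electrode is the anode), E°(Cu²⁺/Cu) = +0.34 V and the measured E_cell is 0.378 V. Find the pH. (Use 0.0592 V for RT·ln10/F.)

E°_cell = 0.34 V and n = 2.
log Q = n(E° − E)/0.0592 = 2×(0.34 − 0.378)/0.0592 = -1.284.
With Q = [H⁺]^2 / ([Cu²⁺]·P(H₂)), solving for [H⁺] gives log[H⁺] = -2.841, so pH = 2.84.

pH = 2.84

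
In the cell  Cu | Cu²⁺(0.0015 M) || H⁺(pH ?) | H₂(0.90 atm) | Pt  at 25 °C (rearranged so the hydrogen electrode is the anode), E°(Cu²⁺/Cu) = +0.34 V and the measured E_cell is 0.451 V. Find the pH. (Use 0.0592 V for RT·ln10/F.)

E°_cell = 0.34 V and n = 2.
log Q = n(E° − E)/0.0592 = 2×(0.34 − 0.451)/0.0592 = -3.750.
With Q = [H⁺]^2 / ([Cu²⁺]·P(H₂)), solving for [H⁺] gives log[H⁺] = -3.310, so pH = 3.31.

pH = 3.31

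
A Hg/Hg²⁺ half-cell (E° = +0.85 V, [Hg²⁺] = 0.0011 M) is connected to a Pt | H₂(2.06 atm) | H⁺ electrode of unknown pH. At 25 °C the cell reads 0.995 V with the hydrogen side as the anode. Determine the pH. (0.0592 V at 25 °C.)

E°_cell = 0.85 V and n = 2.
log Q = n(E° − E)/0.0592 = 2×(0.85 − 0.995)/0.0592 = -4.899.
With Q = [H⁺]^2 / ([Hg²⁺]·P(H₂)), solving for [H⁺] gives log[H⁺] = -3.772, so pH = 3.77.

pH = 3.77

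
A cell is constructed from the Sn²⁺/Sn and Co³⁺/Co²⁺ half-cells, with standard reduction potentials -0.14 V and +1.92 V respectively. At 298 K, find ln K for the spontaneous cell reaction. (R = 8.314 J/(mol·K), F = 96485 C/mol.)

E°_cell = +1.92 − (-0.14) = 2.06 V, with n = 2 electrons transferred.
At equilibrium E = 0, so the Nernst equation gives ln K = nFE°/RT = (2)(96485)(2.06)/((8.314)(298)) = 160.45.

ln K = 160.4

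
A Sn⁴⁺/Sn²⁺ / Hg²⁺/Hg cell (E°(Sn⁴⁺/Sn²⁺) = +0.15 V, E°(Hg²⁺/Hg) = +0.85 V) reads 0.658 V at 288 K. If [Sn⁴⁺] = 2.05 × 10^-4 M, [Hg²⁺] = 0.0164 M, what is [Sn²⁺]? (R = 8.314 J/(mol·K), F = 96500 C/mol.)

4.2 × 10^-4 M

From the Nernst equation, ln Q = nF(E° − E)/RT = 2×96500×(0.70 − 0.658)/(8.314×288) = 3.385, so Q = 29.5.
With Q = [Sn⁴⁺]/([Sn²⁺]·[Hg²⁺]) and the known concentrations, [Sn²⁺] in the denominator gives [Sn²⁺] = 4.2 × 10^-4 M.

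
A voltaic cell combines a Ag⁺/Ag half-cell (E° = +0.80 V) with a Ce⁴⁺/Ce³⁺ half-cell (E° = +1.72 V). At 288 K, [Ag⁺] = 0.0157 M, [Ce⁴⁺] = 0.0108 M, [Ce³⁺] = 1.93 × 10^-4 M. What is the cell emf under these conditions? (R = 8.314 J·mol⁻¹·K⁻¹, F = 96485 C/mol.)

1.12 V

The Ce⁴⁺/Ce³⁺ couple has the higher reduction potential and acts as the cathode, so E°_cell = +1.72 − (+0.80) = 0.92 V.
Balancing electrons gives n = 1; the reaction quotient is Q = [Ag⁺]·[Ce³⁺]/[Ce⁴⁺] = 2.81 × 10^-4.
E = E° − (RT/nF) ln Q = 0.92 − (8.314×288)/(1×96485) × (-8.179) = 0.920 + 0.203 = 1.123 V.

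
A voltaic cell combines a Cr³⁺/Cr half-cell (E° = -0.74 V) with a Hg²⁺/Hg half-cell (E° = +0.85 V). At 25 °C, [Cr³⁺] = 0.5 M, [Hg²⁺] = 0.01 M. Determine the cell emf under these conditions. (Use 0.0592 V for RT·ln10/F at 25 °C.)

The Hg²⁺/Hg couple has the higher reduction potential and acts as the cathode, so E°_cell = +0.85 − (-0.74) = 1.59 V.
Balancing electrons gives n = 6; the reaction quotient is Q = [Cr³⁺]^2/[Hg²⁺]^3 = 2.5 × 10^5.
At 25 °C, E = E° − (0.0592/n) log Q = 1.59 − (0.0592/6)(5.398) = 1.590 − 0.053 = 1.537 V.

1.54 V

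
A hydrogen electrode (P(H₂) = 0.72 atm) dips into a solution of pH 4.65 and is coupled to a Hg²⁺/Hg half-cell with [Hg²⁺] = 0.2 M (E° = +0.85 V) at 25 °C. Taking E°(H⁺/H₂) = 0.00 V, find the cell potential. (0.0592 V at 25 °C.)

The Hg²⁺/Hg couple is the cathode, so E°_cell = 0.85 V; n = 2.
[H⁺] = 10^(−4.65) = 2.2 × 10^-5 M, and Q = [H⁺]^2 / ([Hg²⁺]·P(H₂)) = 3.48 × 10^-9.
E = E° − (0.0592/2) log Q = 0.85 − (0.0592/2)(-8.458) = 1.100 V.

1.10 V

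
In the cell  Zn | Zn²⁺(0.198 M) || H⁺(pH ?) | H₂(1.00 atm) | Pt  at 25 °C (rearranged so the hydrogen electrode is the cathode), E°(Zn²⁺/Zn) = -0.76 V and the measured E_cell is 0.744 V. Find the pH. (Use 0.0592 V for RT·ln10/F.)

E°_cell = 0.76 V and n = 2.
log Q = n(E° − E)/0.0592 = 2×(0.76 − 0.744)/0.0592 = 0.541.
With Q = [Zn²⁺]·P(H₂) / [H⁺]^2, solving for [H⁺] gives log[H⁺] = -0.622, so pH = 0.62.

pH = 0.62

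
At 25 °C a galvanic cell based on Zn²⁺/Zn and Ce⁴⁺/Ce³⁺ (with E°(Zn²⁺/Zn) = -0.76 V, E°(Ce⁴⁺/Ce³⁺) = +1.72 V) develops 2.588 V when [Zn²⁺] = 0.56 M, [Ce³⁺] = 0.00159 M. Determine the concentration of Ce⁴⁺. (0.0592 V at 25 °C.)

From the Nernst equation, log Q = n(E° − E)/0.0592 = 2(2.48 − 2.588)/0.0592 = -3.649, so Q = 2.25 × 10^-4.
With Q = [Zn²⁺]·[Ce³⁺]^2/[Ce⁴⁺]^2 and the known concentrations, [Ce⁴⁺]^2 in the denominator gives [Ce⁴⁺] = 0.079 M.

0.079 M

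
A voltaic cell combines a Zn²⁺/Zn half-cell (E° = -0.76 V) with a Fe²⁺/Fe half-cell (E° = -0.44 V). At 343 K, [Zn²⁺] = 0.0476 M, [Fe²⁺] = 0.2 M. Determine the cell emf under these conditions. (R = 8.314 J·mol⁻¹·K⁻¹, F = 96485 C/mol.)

The Fe²⁺/Fe couple has the higher reduction potential and acts as the cathode, so E°_cell = -0.44 − (-0.76) = 0.32 V.
Balancing electrons gives n = 2; the reaction quotient is Q = [Zn²⁺]/[Fe²⁺] = 0.238.
E = E° − (RT/nF) ln Q = 0.32 − (8.314×343)/(2×96485) × (-1.435) = 0.320 + 0.021 = 0.341 V.

0.341 V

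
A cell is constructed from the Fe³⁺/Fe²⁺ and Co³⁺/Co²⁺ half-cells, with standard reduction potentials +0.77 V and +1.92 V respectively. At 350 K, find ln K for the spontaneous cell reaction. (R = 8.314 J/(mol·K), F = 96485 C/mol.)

E°_cell = +1.92 − (+0.77) = 1.15 V, with n = 1 electron transferred.
At equilibrium E = 0, so the Nernst equation gives ln K = nFE°/RT = (1)(96485)(1.15)/((8.314)(350)) = 38.13.

ln K = 38.1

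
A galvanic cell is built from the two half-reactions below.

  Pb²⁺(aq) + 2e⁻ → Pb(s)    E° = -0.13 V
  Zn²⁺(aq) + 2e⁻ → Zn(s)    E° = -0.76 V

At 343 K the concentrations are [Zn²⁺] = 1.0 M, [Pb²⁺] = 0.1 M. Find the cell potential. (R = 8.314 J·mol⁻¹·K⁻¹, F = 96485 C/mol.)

0.596 V

The Pb²⁺/Pb couple has the higher reduction potential and acts as the cathode, so E°_cell = -0.13 − (-0.76) = 0.63 V.
Balancing electrons gives n = 2; the reaction quotient is Q = [Zn²⁺]/[Pb²⁺] = 10.0.
E = E° − (RT/nF) ln Q = 0.63 − (8.314×343)/(2×96485) × (2.303) = 0.630 − 0.034 = 0.596 V.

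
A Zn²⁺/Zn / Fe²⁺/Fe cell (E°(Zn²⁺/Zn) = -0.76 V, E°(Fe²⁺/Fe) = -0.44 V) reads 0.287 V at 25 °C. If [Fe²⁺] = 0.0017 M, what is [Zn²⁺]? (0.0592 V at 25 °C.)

0.022 M

From the Nernst equation, log Q = n(E° − E)/0.0592 = 2(0.32 − 0.287)/0.0592 = 1.115, so Q = 13.0.
With Q = [Zn²⁺]/[Fe²⁺] and the known concentrations, [Zn²⁺] in the numerator gives [Zn²⁺] = 0.022 M.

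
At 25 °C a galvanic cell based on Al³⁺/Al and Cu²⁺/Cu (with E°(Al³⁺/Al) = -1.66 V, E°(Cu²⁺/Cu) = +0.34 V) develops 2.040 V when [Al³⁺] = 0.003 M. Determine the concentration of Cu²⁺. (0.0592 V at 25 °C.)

From the Nernst equation, log Q = n(E° − E)/0.0592 = 6(2.00 − 2.040)/0.0592 = -4.054, so Q = 8.83 × 10^-5.
With Q = [Al³⁺]^2/[Cu²⁺]^3 and the known concentrations, [Cu²⁺]^3 in the denominator gives [Cu²⁺] = 0.47 M.

0.47 M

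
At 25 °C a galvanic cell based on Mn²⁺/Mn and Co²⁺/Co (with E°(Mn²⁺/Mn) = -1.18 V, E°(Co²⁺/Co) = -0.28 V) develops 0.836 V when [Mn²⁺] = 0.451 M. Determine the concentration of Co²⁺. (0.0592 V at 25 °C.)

From the Nernst equation, log Q = n(E° − E)/0.0592 = 2(0.90 − 0.836)/0.0592 = 2.162, so Q = 145.
With Q = [Mn²⁺]/[Co²⁺] and the known concentrations, [Co²⁺] in the denominator gives [Co²⁺] = 0.0031 M.

0.0031 M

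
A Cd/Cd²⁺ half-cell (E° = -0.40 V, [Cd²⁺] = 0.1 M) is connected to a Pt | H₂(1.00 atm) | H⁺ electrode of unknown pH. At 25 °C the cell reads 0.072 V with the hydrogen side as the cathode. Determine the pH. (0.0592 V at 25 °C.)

E°_cell = 0.40 V and n = 2.
log Q = n(E° − E)/0.0592 = 2×(0.40 − 0.072)/0.0592 = 11.081.
With Q = [Cd²⁺]·P(H₂) / [H⁺]^2, solving for [H⁺] gives log[H⁺] = -6.041, so pH = 6.04.

pH = 6.04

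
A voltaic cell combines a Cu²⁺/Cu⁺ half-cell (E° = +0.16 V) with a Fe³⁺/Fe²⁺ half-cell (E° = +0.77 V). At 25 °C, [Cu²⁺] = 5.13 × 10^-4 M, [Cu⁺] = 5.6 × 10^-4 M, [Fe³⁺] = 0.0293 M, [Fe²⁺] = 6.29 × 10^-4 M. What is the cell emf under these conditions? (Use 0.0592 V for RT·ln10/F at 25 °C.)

0.711 V

The Fe³⁺/Fe²⁺ couple has the higher reduction potential and acts as the cathode, so E°_cell = +0.77 − (+0.16) = 0.61 V.
Balancing electrons gives n = 1; the reaction quotient is Q = [Cu²⁺]·[Fe²⁺]/([Cu⁺]·[Fe³⁺]) = 0.0197.
At 25 °C, E = E° − (0.0592/n) log Q = 0.61 − (0.0592/1)(-1.706) = 0.610 + 0.101 = 0.711 V.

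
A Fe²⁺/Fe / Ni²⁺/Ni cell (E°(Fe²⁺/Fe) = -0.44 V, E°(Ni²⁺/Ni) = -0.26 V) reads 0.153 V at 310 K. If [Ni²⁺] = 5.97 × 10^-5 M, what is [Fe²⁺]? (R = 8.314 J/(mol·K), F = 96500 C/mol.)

4.5 × 10^-4 M

From the Nernst equation, ln Q = nF(E° − E)/RT = 2×96500×(0.18 − 0.153)/(8.314×310) = 2.022, so Q = 7.55.
With Q = [Fe²⁺]/[Ni²⁺] and the known concentrations, [Fe²⁺] in the numerator gives [Fe²⁺] = 4.5 × 10^-4 M.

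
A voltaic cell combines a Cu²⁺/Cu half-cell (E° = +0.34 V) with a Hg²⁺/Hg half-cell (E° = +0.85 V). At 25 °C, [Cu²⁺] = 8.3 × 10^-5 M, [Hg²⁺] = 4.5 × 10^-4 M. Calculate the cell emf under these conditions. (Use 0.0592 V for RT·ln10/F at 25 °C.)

0.532 V

The Hg²⁺/Hg couple has the higher reduction potential and acts as the cathode, so E°_cell = +0.85 − (+0.34) = 0.51 V.
Balancing electrons gives n = 2; the reaction quotient is Q = [Cu²⁺]/[Hg²⁺] = 0.184.
At 25 °C, E = E° − (0.0592/n) log Q = 0.51 − (0.0592/2)(-0.734) = 0.510 + 0.022 = 0.532 V.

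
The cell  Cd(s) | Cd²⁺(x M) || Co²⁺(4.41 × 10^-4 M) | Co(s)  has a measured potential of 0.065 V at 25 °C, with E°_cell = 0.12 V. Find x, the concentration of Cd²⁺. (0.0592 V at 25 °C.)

From the Nernst equation, log Q = n(E° − E)/0.0592 = 2(0.12 − 0.065)/0.0592 = 1.858, so Q = 72.1.
With Q = [Cd²⁺]/[Co²⁺] and the known concentrations, [Cd²⁺] in the numerator gives [Cd²⁺] = 0.032 M.

0.032 M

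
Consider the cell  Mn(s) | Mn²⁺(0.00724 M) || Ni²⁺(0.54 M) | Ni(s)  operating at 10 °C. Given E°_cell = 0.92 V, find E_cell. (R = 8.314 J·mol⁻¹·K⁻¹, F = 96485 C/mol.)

Balancing electrons gives n = 2; the reaction quotient is Q = [Mn²⁺]/[Ni²⁺] = 0.0134.
E = E° − (RT/nF) ln Q = 0.92 − (8.314×283)/(2×96485) × (-4.312) = 0.920 + 0.053 = 0.973 V.

0.973 V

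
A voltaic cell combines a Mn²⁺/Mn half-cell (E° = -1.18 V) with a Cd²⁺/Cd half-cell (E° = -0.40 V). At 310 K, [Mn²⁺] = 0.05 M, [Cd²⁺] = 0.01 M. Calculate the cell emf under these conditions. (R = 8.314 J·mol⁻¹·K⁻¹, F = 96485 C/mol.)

0.759 V

The Cd²⁺/Cd couple has the higher reduction potential and acts as the cathode, so E°_cell = -0.40 − (-1.18) = 0.78 V.
Balancing electrons gives n = 2; the reaction quotient is Q = [Mn²⁺]/[Cd²⁺] = 5.00.
E = E° − (RT/nF) ln Q = 0.78 − (8.314×310)/(2×96485) × (1.609) = 0.780 − 0.021 = 0.759 V.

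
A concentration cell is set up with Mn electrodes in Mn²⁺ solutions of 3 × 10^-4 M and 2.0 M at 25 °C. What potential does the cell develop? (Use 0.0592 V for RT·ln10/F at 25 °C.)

Both half-cells are Mn²⁺/Mn, so E°_cell = 0. The concentrated side is the cathode; the cell reaction moves Mn²⁺ from high to low concentration with n = 2.
Q = [Mn²⁺]_dilute/[Mn²⁺]_conc = 3 × 10^-4/2.0 = 1.5 × 10^-4.
E = 0 − (0.0592/2) log Q = −(0.0592/2)(-3.824) = 0.1132 V.

0.11 V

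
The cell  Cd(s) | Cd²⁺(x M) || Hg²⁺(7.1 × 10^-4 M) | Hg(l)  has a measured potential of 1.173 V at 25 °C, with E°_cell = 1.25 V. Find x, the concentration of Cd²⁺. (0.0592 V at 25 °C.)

From the Nernst equation, log Q = n(E° − E)/0.0592 = 2(1.25 − 1.173)/0.0592 = 2.601, so Q = 399.
With Q = [Cd²⁺]/[Hg²⁺] and the known concentrations, [Cd²⁺] in the numerator gives [Cd²⁺] = 0.28 M.

0.28 M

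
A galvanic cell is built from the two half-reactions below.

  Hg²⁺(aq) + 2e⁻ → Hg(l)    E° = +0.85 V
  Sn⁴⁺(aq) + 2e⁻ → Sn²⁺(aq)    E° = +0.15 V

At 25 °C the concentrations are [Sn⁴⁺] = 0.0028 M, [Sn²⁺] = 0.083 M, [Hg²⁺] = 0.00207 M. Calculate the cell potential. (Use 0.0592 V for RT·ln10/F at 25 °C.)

0.664 V

The Hg²⁺/Hg couple has the higher reduction potential and acts as the cathode, so E°_cell = +0.85 − (+0.15) = 0.70 V.
Balancing electrons gives n = 2; the reaction quotient is Q = [Sn⁴⁺]/([Sn²⁺]·[Hg²⁺]) = 16.3.
At 25 °C, E = E° − (0.0592/n) log Q = 0.70 − (0.0592/2)(1.212) = 0.700 − 0.036 = 0.664 V.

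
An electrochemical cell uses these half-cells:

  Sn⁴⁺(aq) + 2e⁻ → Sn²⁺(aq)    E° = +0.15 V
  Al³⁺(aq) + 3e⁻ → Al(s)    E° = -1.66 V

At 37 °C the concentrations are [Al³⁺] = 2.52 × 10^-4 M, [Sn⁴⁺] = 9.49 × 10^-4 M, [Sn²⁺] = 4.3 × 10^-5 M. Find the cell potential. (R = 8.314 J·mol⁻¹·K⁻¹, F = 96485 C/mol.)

1.93 V

The Sn⁴⁺/Sn²⁺ couple has the higher reduction potential and acts as the cathode, so E°_cell = +0.15 − (-1.66) = 1.81 V.
Balancing electrons gives n = 6; the reaction quotient is Q = [Al³⁺]^2·[Sn²⁺]^3/[Sn⁴⁺]^3 = 5.91 × 10^-12.
E = E° − (RT/nF) ln Q = 1.81 − (8.314×310)/(6×96485) × (-25.855) = 1.810 + 0.115 = 1.925 V.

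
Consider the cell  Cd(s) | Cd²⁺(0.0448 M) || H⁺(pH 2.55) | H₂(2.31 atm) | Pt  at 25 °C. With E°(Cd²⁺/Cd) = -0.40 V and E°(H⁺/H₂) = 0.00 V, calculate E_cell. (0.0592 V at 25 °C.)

The hydrogen couple is the cathode, so E°_cell = 0.40 V; n = 2.
[H⁺] = 10^(−2.55) = 0.0028 M, and Q = [Cd²⁺]·P(H₂) / [H⁺]^2 = 1.3 × 10^4.
E = E° − (0.0592/2) log Q = 0.40 − (0.0592/2)(4.115) = 0.278 V.

0.28 V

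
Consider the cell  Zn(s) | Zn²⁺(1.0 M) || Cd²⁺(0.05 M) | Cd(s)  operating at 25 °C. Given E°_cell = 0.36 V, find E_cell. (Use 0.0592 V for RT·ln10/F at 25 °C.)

Balancing electrons gives n = 2; the reaction quotient is Q = [Zn²⁺]/[Cd²⁺] = 20.0.
At 25 °C, E = E° − (0.0592/n) log Q = 0.36 − (0.0592/2)(1.301) = 0.360 − 0.039 = 0.321 V.

0.321 V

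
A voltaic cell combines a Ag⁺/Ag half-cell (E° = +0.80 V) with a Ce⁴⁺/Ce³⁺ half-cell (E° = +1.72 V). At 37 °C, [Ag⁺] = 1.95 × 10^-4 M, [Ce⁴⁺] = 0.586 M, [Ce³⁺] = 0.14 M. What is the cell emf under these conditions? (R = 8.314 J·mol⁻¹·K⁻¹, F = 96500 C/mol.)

The Ce⁴⁺/Ce³⁺ couple has the higher reduction potential and acts as the cathode, so E°_cell = +1.72 − (+0.80) = 0.92 V.
Balancing electrons gives n = 1; the reaction quotient is Q = [Ag⁺]·[Ce³⁺]/[Ce⁴⁺] = 4.66 × 10^-5.
E = E° − (RT/nF) ln Q = 0.92 − (8.314×310)/(1×96500) × (-9.974) = 0.920 + 0.266 = 1.186 V.

1.19 V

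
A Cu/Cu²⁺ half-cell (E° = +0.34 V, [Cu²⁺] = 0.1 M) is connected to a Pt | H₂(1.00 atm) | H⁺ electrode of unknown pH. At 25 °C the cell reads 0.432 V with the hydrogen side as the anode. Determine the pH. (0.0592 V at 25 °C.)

pH = 2.05

E°_cell = 0.34 V and n = 2.
log Q = n(E° − E)/0.0592 = 2×(0.34 − 0.432)/0.0592 = -3.108.
With Q = [H⁺]^2 / ([Cu²⁺]·P(H₂)), solving for [H⁺] gives log[H⁺] = -2.054, so pH = 2.05.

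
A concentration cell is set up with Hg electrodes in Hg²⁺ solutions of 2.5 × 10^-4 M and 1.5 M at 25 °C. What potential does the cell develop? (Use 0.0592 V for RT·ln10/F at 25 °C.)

Both half-cells are Hg²⁺/Hg, so E°_cell = 0. The concentrated side is the cathode; the cell reaction moves Hg²⁺ from high to low concentration with n = 2.
Q = [Hg²⁺]_dilute/[Hg²⁺]_conc = 2.5 × 10^-4/1.5 = 1.67 × 10^-4.
E = 0 − (0.0592/2) log Q = −(0.0592/2)(-3.778) = 0.1118 V.

0.11 V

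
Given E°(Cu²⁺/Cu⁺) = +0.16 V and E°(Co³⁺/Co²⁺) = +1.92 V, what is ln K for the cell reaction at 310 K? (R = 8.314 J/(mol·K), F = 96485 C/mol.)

ln K = 65.9

E°_cell = +1.92 − (+0.16) = 1.76 V, with n = 1 electron transferred.
At equilibrium E = 0, so the Nernst equation gives ln K = nFE°/RT = (1)(96485)(1.76)/((8.314)(310)) = 65.89.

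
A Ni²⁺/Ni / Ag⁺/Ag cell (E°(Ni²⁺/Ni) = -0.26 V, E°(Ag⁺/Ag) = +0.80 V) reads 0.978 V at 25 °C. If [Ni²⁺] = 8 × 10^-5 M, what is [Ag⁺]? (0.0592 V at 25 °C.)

From the Nernst equation, log Q = n(E° − E)/0.0592 = 2(1.06 − 0.978)/0.0592 = 2.770, so Q = 589.
With Q = [Ni²⁺]/[Ag⁺]^2 and the known concentrations, [Ag⁺]^2 in the denominator gives [Ag⁺] = 3.7 × 10^-4 M.

3.7 × 10^-4 M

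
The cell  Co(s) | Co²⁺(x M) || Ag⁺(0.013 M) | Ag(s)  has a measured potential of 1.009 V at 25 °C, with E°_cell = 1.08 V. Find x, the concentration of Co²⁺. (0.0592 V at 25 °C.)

From the Nernst equation, log Q = n(E° − E)/0.0592 = 2(1.08 − 1.009)/0.0592 = 2.399, so Q = 250.
With Q = [Co²⁺]/[Ag⁺]^2 and the known concentrations, [Co²⁺] in the numerator gives [Co²⁺] = 0.042 M.

0.042 M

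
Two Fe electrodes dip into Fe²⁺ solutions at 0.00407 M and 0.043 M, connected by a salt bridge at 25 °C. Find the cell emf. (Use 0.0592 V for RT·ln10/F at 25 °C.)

Both half-cells are Fe²⁺/Fe, so E°_cell = 0. The concentrated side is the cathode; the cell reaction moves Fe²⁺ from high to low concentration with n = 2.
Q = [Fe²⁺]_dilute/[Fe²⁺]_conc = 0.00407/0.043 = 0.0947.
E = 0 − (0.0592/2) log Q = −(0.0592/2)(-1.024) = 0.0303 V.

0.030 V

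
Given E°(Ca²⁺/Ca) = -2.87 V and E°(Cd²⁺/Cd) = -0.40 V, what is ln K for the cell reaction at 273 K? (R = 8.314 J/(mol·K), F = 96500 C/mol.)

ln K = 210.0

E°_cell = -0.40 − (-2.87) = 2.47 V, with n = 2 electrons transferred.
At equilibrium E = 0, so the Nernst equation gives ln K = nFE°/RT = (2)(96500)(2.47)/((8.314)(273)) = 210.03.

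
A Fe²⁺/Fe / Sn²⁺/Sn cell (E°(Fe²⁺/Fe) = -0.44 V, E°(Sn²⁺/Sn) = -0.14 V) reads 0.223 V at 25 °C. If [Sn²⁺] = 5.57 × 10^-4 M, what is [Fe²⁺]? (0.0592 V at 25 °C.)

From the Nernst equation, log Q = n(E° − E)/0.0592 = 2(0.30 − 0.223)/0.0592 = 2.601, so Q = 399.
With Q = [Fe²⁺]/[Sn²⁺] and the known concentrations, [Fe²⁺] in the numerator gives [Fe²⁺] = 0.22 M.

0.22 M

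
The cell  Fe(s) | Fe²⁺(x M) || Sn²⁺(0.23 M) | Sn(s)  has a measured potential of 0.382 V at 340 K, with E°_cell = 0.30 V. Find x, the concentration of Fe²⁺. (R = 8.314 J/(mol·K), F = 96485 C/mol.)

8.5 × 10^-4 M

From the Nernst equation, ln Q = nF(E° − E)/RT = 2×96485×(0.30 − 0.382)/(8.314×340) = -5.598, so Q = 0.00371.
With Q = [Fe²⁺]/[Sn²⁺] and the known concentrations, [Fe²⁺] in the numerator gives [Fe²⁺] = 8.5 × 10^-4 M.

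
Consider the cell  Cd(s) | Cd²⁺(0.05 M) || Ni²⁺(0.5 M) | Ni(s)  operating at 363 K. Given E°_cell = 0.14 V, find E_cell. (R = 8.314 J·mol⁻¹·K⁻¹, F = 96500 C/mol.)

0.176 V

Balancing electrons gives n = 2; the reaction quotient is Q = [Cd²⁺]/[Ni²⁺] = 0.100.
E = E° − (RT/nF) ln Q = 0.14 − (8.314×363)/(2×96500) × (-2.303) = 0.140 + 0.036 = 0.176 V.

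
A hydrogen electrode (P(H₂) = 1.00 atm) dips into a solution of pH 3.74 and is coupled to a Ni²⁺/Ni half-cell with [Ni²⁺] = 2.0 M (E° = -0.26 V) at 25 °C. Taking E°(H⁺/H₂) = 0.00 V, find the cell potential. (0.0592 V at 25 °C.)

0.030 V

The hydrogen couple is the cathode, so E°_cell = 0.26 V; n = 2.
[H⁺] = 10^(−3.74) = 1.8 × 10^-4 M, and Q = [Ni²⁺]·P(H₂) / [H⁺]^2 = 6.04 × 10^7.
E = E° − (0.0592/2) log Q = 0.26 − (0.0592/2)(7.781) = 0.030 V.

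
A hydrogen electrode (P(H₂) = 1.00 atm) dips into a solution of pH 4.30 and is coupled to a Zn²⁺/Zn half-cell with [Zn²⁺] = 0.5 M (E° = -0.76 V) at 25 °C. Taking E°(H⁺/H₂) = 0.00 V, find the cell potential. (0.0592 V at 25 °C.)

0.51 V

The hydrogen couple is the cathode, so E°_cell = 0.76 V; n = 2.
[H⁺] = 10^(−4.30) = 5 × 10^-5 M, and Q = [Zn²⁺]·P(H₂) / [H⁺]^2 = 1.99 × 10^8.
E = E° − (0.0592/2) log Q = 0.76 − (0.0592/2)(8.299) = 0.514 V.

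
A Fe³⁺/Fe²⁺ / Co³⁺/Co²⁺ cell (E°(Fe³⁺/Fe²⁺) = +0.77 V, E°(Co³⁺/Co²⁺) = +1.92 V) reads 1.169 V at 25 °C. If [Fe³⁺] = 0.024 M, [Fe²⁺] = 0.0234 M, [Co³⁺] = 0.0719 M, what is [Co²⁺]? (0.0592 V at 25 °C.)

From the Nernst equation, log Q = n(E° − E)/0.0592 = 1(1.15 − 1.169)/0.0592 = -0.321, so Q = 0.478.
With Q = [Fe³⁺]·[Co²⁺]/([Fe²⁺]·[Co³⁺]) and the known concentrations, [Co²⁺] in the numerator gives [Co²⁺] = 0.033 M.

0.033 M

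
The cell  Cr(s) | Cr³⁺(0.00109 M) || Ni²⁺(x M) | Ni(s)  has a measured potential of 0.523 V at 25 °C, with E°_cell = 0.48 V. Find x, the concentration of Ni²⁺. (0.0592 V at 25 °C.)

0.3 M

From the Nernst equation, log Q = n(E° − E)/0.0592 = 6(0.48 − 0.523)/0.0592 = -4.358, so Q = 4.38 × 10^-5.
With Q = [Cr³⁺]^2/[Ni²⁺]^3 and the known concentrations, [Ni²⁺]^3 in the denominator gives [Ni²⁺] = 0.3 M.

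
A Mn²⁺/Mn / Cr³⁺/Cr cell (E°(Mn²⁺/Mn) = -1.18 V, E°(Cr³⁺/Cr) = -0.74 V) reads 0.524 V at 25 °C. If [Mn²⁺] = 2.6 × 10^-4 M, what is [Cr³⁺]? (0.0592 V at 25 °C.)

0.076 M

From the Nernst equation, log Q = n(E° − E)/0.0592 = 6(0.44 − 0.524)/0.0592 = -8.514, so Q = 3.07 × 10^-9.
With Q = [Mn²⁺]^3/[Cr³⁺]^2 and the known concentrations, [Cr³⁺]^2 in the denominator gives [Cr³⁺] = 0.076 M.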